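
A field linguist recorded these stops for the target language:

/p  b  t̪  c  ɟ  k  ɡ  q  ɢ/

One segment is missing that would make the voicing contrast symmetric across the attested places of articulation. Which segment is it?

bilabial: voiceless /p/, voiced /b/.
dental: voiceless /t̪/, voiced —.
palatal: voiceless /c/, voiced /ɟ/.
velar: voiceless /k/, voiced /ɡ/.
uvular: voiceless /q/, voiced /ɢ/.
The dental row has no voiced member, so the gap is the voiced dental stop /d̪/.

/d̪/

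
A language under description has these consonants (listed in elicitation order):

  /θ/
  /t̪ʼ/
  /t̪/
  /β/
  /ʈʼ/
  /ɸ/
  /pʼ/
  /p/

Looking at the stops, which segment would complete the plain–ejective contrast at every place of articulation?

/ʈ/

place of articulation  plain     ejective
bilabial          p         pʼ      
dental            t̪        t̪ʼ     
retroflex         —         ʈʼ      
The retroflex row has no plain member, so the gap is the plain retroflex stop /ʈ/.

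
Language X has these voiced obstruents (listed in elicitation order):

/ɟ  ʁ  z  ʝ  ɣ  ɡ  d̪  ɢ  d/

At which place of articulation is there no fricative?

dental

place of articulation  stop      fricative
dental            d̪        —       
alveolar          d         z       
palatal           ɟ         ʝ       
velar             ɡ         ɣ       
uvular            ɢ         ʁ       
Every place of articulation has a fricative member except dental, where /ð/ would be expected.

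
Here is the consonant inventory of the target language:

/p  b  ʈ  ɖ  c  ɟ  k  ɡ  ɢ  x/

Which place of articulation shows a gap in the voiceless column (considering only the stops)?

uvular

place of articulation  voiceless  voiced  
bilabial          p         b       
retroflex         ʈ         ɖ       
palatal           c         ɟ       
velar             k         ɡ       
uvular            —         ɢ       
Every place of articulation has a voiceless member except uvular, where /q/ would be expected.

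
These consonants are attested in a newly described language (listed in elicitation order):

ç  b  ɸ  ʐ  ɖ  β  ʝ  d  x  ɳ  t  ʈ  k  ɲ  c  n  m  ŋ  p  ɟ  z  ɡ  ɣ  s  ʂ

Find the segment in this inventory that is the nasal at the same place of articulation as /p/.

/m/

/p/ is a voiceless bilabial stop.
The nasal at the same place is a bilabial nasal — in this inventory, /m/.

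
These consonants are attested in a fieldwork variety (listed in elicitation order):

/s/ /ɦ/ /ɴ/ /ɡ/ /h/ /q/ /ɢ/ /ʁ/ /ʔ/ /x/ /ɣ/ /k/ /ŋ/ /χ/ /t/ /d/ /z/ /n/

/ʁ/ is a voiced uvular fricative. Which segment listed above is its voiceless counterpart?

/χ/

The voiceless counterpart is a voiceless uvular fricative — in this inventory, /χ/.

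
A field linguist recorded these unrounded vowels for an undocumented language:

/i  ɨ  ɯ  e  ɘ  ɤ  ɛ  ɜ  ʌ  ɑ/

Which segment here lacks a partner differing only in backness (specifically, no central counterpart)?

High: /i/ ~ /ɨ/ ~ /ɯ/
High-mid: /e/ ~ /ɘ/ ~ /ɤ/
Low-mid: /ɛ/ ~ /ɜ/ ~ /ʌ/
Low: only /ɑ/ (back); no central partner.
So /ɑ/ is the unpaired segment.

/ɑ/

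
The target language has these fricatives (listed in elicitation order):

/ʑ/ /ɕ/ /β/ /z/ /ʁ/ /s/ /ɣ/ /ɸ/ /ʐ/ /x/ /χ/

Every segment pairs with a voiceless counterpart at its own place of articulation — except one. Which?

/ʐ/

Bilabial: /ɸ/ ~ /β/
Alveolar: /s/ ~ /z/
Alveolo-palatal: /ɕ/ ~ /ʑ/
Velar: /x/ ~ /ɣ/
Uvular: /χ/ ~ /ʁ/
Retroflex: only /ʐ/ (voiced); no voiceless partner.
So /ʐ/ is the unpaired segment.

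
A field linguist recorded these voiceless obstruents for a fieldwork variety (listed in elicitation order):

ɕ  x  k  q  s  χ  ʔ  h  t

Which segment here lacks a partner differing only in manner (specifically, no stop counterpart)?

Alveolar: /t/ ~ /s/
Velar: /k/ ~ /x/
Uvular: /q/ ~ /χ/
Glottal: /ʔ/ ~ /h/
Alveolo-palatal: only /ɕ/ (fricative); no stop partner.
So /ɕ/ is the unpaired segment.

/ɕ/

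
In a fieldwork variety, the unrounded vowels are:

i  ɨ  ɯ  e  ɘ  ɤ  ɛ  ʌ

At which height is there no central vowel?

low-mid

Front: /i/ (high), /e/ (high-mid), /ɛ/ (low-mid).
Central: /ɨ/ (high), /ɘ/ (high-mid).
Back: /ɯ/ (high), /ɤ/ (high-mid), /ʌ/ (low-mid).
Every height has a central member except low-mid, where /ɜ/ would be expected.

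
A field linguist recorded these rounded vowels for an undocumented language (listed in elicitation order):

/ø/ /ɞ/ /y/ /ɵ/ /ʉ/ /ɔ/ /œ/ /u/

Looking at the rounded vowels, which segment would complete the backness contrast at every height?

Front: /y/ (high), /ø/ (high-mid), /œ/ (low-mid).
Central: /ʉ/ (high), /ɵ/ (high-mid), /ɞ/ (low-mid).
Back: /u/ (high), /ɔ/ (low-mid).
The high-mid row has no back member, so the gap is the high-mid back rounded vowel /o/.

/o/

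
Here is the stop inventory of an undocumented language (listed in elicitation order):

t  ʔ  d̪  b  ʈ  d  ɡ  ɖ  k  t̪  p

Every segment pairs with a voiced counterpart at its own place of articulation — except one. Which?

Bilabial: /p/ ~ /b/
Dental: /t̪/ ~ /d̪/
Alveolar: /t/ ~ /d/
Retroflex: /ʈ/ ~ /ɖ/
Velar: /k/ ~ /ɡ/
Glottal: only /ʔ/ (voiceless); no voiced partner.
So /ʔ/ is the unpaired segment.

/ʔ/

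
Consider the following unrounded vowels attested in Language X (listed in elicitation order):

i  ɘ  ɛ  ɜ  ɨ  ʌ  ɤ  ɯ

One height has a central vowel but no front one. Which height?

high-mid

height            front     central   back    
high              i         ɨ         ɯ       
high-mid          —         ɘ         ɤ       
low-mid           ɛ         ɜ         ʌ       
Every height has a front member except high-mid, where /e/ would be expected.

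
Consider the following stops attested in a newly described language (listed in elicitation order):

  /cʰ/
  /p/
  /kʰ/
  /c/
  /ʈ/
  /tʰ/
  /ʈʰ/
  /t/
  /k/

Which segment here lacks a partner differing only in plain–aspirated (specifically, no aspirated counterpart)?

Alveolar: /t/ ~ /tʰ/
Retroflex: /ʈ/ ~ /ʈʰ/
Palatal: /c/ ~ /cʰ/
Velar: /k/ ~ /kʰ/
Bilabial: only /p/ (plain); no aspirated partner.
So /p/ is the unpaired segment.

/p/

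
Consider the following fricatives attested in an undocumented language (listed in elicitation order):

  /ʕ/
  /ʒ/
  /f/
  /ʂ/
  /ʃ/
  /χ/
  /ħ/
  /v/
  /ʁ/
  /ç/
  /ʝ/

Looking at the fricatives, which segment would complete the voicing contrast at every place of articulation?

/ʐ/

Voiceless: /f/ (labiodental), /ʃ/ (postalveolar), /ʂ/ (retroflex), /ç/ (palatal), /χ/ (uvular), /ħ/ (pharyngeal).
Voiced: /v/ (labiodental), /ʒ/ (postalveolar), /ʝ/ (palatal), /ʁ/ (uvular), /ʕ/ (pharyngeal).
The retroflex row has no voiced member, so the gap is the voiced retroflex fricative /ʐ/.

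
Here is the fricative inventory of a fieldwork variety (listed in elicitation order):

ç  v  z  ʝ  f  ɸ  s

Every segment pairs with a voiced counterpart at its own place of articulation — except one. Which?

Labiodental: /f/ ~ /v/
Alveolar: /s/ ~ /z/
Palatal: /ç/ ~ /ʝ/
Bilabial: only /ɸ/ (voiceless); no voiced partner.
So /ɸ/ is the unpaired segment.

/ɸ/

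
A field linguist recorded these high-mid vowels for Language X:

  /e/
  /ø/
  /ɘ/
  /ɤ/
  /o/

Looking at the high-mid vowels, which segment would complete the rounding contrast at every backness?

backness          unrounded  rounded 
front             e         ø       
central           ɘ         —       
back              ɤ         o       
The central row has no rounded member, so the gap is the central rounded vowel /ɵ/.

/ɵ/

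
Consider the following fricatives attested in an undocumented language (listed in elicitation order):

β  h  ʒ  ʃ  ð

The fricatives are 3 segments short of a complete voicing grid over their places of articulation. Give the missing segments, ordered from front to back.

place of articulation  voiceless  voiced  
bilabial          —         β       
dental            —         ð       
postalveolar      ʃ         ʒ       
glottal           h         —       
Gaps, from front to back: bilabial lacks voiceless (/ɸ/); dental lacks voiceless (/θ/); glottal lacks voiced (/ɦ/).

/ɸ/, /θ/, /ɦ/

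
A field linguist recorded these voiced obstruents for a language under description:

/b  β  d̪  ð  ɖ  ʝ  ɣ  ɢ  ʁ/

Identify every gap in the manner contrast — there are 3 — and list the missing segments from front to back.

/ʐ/, /ɟ/, /ɡ/

place of articulation  stop      fricative
bilabial          b         β       
dental            d̪        ð       
retroflex         ɖ         —       
palatal           —         ʝ       
velar             —         ɣ       
uvular            ɢ         ʁ       
Gaps, from front to back: retroflex lacks fricative (/ʐ/); palatal lacks stop (/ɟ/); velar lacks stop (/ɡ/).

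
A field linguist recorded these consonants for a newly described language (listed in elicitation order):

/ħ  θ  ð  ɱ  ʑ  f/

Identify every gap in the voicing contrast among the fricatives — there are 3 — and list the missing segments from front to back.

Voiceless: /f/ (labiodental), /θ/ (dental), /ħ/ (pharyngeal).
Voiced: /ð/ (dental), /ʑ/ (alveolo-palatal).
Gaps, from front to back: labiodental lacks voiced (/v/); alveolo-palatal lacks voiceless (/ɕ/); pharyngeal lacks voiced (/ʕ/).

/v/, /ɕ/, /ʕ/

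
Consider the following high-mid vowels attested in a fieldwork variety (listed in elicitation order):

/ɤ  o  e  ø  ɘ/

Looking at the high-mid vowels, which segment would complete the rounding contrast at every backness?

/ɵ/

Unrounded: /e/ (front), /ɘ/ (central), /ɤ/ (back).
Rounded: /ø/ (front), /o/ (back).
The central row has no rounded member, so the gap is the central rounded vowel /ɵ/.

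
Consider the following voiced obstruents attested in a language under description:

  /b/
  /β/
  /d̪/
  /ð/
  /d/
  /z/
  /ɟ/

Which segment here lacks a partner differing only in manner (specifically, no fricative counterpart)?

/ɟ/

Bilabial: /b/ ~ /β/
Dental: /d̪/ ~ /ð/
Alveolar: /d/ ~ /z/
Palatal: only /ɟ/ (stop); no fricative partner.
So /ɟ/ is the unpaired segment.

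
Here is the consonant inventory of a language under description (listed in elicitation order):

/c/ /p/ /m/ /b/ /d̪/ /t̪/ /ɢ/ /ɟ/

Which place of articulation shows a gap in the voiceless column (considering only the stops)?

bilabial: voiceless /p/, voiced /b/.
dental: voiceless /t̪/, voiced /d̪/.
palatal: voiceless /c/, voiced /ɟ/.
uvular: voiceless —, voiced /ɢ/.
Every place of articulation has a voiceless member except uvular, where /q/ would be expected.

uvular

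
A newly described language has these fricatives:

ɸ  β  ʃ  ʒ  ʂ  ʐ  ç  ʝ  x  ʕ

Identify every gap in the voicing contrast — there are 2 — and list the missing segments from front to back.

/ɣ/, /ħ/

Voiceless: /ɸ/ (bilabial), /ʃ/ (postalveolar), /ʂ/ (retroflex), /ç/ (palatal), /x/ (velar).
Voiced: /β/ (bilabial), /ʒ/ (postalveolar), /ʐ/ (retroflex), /ʝ/ (palatal), /ʕ/ (pharyngeal).
Gaps, from front to back: velar lacks voiced (/ɣ/); pharyngeal lacks voiceless (/ħ/).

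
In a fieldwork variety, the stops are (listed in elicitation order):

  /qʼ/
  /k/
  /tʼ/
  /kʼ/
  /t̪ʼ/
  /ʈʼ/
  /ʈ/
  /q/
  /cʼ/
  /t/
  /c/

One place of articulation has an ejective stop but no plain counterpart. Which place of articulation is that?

dental

Plain: /t/ (alveolar), /ʈ/ (retroflex), /c/ (palatal), /k/ (velar), /q/ (uvular).
Ejective: /t̪ʼ/ (dental), /tʼ/ (alveolar), /ʈʼ/ (retroflex), /cʼ/ (palatal), /kʼ/ (velar), /qʼ/ (uvular).
Every place of articulation has a plain member except dental, where /t̪/ would be expected.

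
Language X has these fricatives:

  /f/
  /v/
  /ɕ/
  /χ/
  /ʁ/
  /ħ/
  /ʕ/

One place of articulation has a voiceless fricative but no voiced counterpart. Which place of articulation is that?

place of articulation  voiceless  voiced  
labiodental       f         v       
alveolo-palatal   ɕ         —       
uvular            χ         ʁ       
pharyngeal        ħ         ʕ       
Every place of articulation has a voiced member except alveolo-palatal, where /ʑ/ would be expected.

alveolo-palatal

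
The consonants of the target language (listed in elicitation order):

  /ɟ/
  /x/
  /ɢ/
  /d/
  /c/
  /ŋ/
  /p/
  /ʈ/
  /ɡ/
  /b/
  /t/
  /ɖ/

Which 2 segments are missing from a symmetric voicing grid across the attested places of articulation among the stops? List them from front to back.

/k/, /q/

place of articulation  voiceless  voiced  
bilabial          p         b       
alveolar          t         d       
retroflex         ʈ         ɖ       
palatal           c         ɟ       
velar             —         ɡ       
uvular            —         ɢ       
Gaps, from front to back: velar lacks voiceless (/k/); uvular lacks voiceless (/q/).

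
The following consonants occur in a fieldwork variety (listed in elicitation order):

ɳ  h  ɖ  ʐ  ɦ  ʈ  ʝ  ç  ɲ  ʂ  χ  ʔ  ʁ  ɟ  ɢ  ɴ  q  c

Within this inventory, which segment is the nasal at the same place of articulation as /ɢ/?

/ɴ/

/ɢ/ is a voiced uvular stop.
The nasal at the same place is an uvular nasal — in this inventory, /ɴ/.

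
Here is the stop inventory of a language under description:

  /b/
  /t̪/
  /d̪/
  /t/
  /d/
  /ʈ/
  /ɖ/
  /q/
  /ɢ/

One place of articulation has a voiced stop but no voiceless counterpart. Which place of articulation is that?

bilabial: voiceless —, voiced /b/.
dental: voiceless /t̪/, voiced /d̪/.
alveolar: voiceless /t/, voiced /d/.
retroflex: voiceless /ʈ/, voiced /ɖ/.
uvular: voiceless /q/, voiced /ɢ/.
Every place of articulation has a voiceless member except bilabial, where /p/ would be expected.

bilabial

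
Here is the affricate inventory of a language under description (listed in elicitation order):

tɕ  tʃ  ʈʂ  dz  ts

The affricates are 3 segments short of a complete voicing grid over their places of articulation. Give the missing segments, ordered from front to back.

/dʒ/, /ɖʐ/, /dʑ/

Voiceless: /ts/ (alveolar), /tʃ/ (postalveolar), /ʈʂ/ (retroflex), /tɕ/ (alveolo-palatal).
Voiced: /dz/ (alveolar).
Gaps, from front to back: postalveolar lacks voiced (/dʒ/); retroflex lacks voiced (/ɖʐ/); alveolo-palatal lacks voiced (/dʑ/).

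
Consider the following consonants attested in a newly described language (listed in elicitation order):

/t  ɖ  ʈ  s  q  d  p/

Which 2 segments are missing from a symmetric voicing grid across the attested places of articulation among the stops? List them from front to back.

/b/, /ɢ/

bilabial: voiceless /p/, voiced —.
alveolar: voiceless /t/, voiced /d/.
retroflex: voiceless /ʈ/, voiced /ɖ/.
uvular: voiceless /q/, voiced —.
Gaps, from front to back: bilabial lacks voiced (/b/); uvular lacks voiced (/ɢ/).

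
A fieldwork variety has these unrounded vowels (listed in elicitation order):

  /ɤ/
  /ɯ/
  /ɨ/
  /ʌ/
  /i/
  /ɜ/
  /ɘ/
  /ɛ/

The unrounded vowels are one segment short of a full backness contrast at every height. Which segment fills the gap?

/e/

high: front /i/, central /ɨ/, back /ɯ/.
high-mid: front —, central /ɘ/, back /ɤ/.
low-mid: front /ɛ/, central /ɜ/, back /ʌ/.
The high-mid row has no front member, so the gap is the high-mid front unrounded vowel /e/.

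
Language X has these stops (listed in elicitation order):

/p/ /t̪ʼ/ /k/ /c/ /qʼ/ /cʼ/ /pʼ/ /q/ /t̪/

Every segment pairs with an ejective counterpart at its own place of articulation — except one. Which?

Bilabial: /p/ ~ /pʼ/
Dental: /t̪/ ~ /t̪ʼ/
Palatal: /c/ ~ /cʼ/
Uvular: /q/ ~ /qʼ/
Velar: only /k/ (plain); no ejective partner.
So /k/ is the unpaired segment.

/k/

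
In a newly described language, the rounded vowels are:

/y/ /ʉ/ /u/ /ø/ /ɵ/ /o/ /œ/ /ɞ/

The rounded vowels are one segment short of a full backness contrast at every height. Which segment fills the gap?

/ɔ/

Front: /y/ (high), /ø/ (high-mid), /œ/ (low-mid).
Central: /ʉ/ (high), /ɵ/ (high-mid), /ɞ/ (low-mid).
Back: /u/ (high), /o/ (high-mid).
The low-mid row has no back member, so the gap is the low-mid back rounded vowel /ɔ/.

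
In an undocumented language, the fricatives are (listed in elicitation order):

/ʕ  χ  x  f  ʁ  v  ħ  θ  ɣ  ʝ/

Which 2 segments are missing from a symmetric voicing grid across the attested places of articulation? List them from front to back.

/ð/, /ç/

Voiceless: /f/ (labiodental), /θ/ (dental), /x/ (velar), /χ/ (uvular), /ħ/ (pharyngeal).
Voiced: /v/ (labiodental), /ʝ/ (palatal), /ɣ/ (velar), /ʁ/ (uvular), /ʕ/ (pharyngeal).
Gaps, from front to back: dental lacks voiced (/ð/); palatal lacks voiceless (/ç/).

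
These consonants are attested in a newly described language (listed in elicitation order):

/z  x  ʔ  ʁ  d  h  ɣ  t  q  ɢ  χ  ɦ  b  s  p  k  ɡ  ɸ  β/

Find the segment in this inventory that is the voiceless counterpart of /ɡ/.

/ɡ/ is a voiced velar stop.
The voiceless counterpart is a voiceless velar stop — in this inventory, /k/.

/k/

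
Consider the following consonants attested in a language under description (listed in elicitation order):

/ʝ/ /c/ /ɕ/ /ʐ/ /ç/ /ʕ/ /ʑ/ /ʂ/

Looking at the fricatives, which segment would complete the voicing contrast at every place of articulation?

retroflex: voiceless /ʂ/, voiced /ʐ/.
alveolo-palatal: voiceless /ɕ/, voiced /ʑ/.
palatal: voiceless /ç/, voiced /ʝ/.
pharyngeal: voiceless —, voiced /ʕ/.
The pharyngeal row has no voiceless member, so the gap is the voiceless pharyngeal fricative /ħ/.

/ħ/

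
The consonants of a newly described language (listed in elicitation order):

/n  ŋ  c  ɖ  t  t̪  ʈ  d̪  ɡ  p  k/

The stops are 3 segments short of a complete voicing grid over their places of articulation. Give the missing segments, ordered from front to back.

place of articulation  voiceless  voiced  
bilabial          p         —       
dental            t̪        d̪      
alveolar          t         —       
retroflex         ʈ         ɖ       
palatal           c         —       
velar             k         ɡ       
Gaps, from front to back: bilabial lacks voiced (/b/); alveolar lacks voiced (/d/); palatal lacks voiced (/ɟ/).

/b/, /d/, /ɟ/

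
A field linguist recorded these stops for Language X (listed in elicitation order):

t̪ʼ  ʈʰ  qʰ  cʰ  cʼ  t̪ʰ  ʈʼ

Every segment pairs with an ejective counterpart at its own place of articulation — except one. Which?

Dental: /t̪ʰ/ ~ /t̪ʼ/
Retroflex: /ʈʰ/ ~ /ʈʼ/
Palatal: /cʰ/ ~ /cʼ/
Uvular: only /qʰ/ (aspirated); no ejective partner.
So /qʰ/ is the unpaired segment.

/qʰ/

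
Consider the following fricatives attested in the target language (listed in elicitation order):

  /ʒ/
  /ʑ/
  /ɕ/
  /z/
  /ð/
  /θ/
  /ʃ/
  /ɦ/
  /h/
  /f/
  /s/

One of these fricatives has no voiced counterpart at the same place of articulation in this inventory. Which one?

/f/

Dental: /θ/ ~ /ð/
Alveolar: /s/ ~ /z/
Postalveolar: /ʃ/ ~ /ʒ/
Alveolo-palatal: /ɕ/ ~ /ʑ/
Glottal: /h/ ~ /ɦ/
Labiodental: only /f/ (voiceless); no voiced partner.
So /f/ is the unpaired segment.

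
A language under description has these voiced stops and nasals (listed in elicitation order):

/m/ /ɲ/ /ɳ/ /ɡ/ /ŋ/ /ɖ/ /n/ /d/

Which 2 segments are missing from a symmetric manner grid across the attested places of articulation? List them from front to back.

Oral stop: /d/ (alveolar), /ɖ/ (retroflex), /ɡ/ (velar).
Nasal: /m/ (bilabial), /n/ (alveolar), /ɳ/ (retroflex), /ɲ/ (palatal), /ŋ/ (velar).
Gaps, from front to back: bilabial lacks oral stop (/b/); palatal lacks oral stop (/ɟ/).

/b/, /ɟ/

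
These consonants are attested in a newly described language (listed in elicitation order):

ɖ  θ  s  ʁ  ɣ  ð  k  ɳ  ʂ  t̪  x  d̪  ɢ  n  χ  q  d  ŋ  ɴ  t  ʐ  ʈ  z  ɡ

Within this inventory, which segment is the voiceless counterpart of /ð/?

/ð/ is a voiced dental fricative.
The voiceless counterpart is a voiceless dental fricative — in this inventory, /θ/.

/θ/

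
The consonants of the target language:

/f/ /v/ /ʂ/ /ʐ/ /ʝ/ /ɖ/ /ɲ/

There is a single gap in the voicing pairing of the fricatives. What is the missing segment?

/ç/

labiodental: voiceless /f/, voiced /v/.
retroflex: voiceless /ʂ/, voiced /ʐ/.
palatal: voiceless —, voiced /ʝ/.
The palatal row has no voiceless member, so the gap is the voiceless palatal fricative /ç/.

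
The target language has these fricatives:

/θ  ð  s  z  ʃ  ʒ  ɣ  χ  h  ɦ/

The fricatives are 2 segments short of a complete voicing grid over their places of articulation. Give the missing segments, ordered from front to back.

/x/, /ʁ/

dental: voiceless /θ/, voiced /ð/.
alveolar: voiceless /s/, voiced /z/.
postalveolar: voiceless /ʃ/, voiced /ʒ/.
velar: voiceless —, voiced /ɣ/.
uvular: voiceless /χ/, voiced —.
glottal: voiceless /h/, voiced /ɦ/.
Gaps, from front to back: velar lacks voiceless (/x/); uvular lacks voiced (/ʁ/).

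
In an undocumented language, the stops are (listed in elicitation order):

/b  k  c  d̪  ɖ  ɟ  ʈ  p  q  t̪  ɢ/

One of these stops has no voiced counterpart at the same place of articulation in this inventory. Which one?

/k/

Bilabial: /p/ ~ /b/
Dental: /t̪/ ~ /d̪/
Retroflex: /ʈ/ ~ /ɖ/
Palatal: /c/ ~ /ɟ/
Uvular: /q/ ~ /ɢ/
Velar: only /k/ (voiceless); no voiced partner.
So /k/ is the unpaired segment.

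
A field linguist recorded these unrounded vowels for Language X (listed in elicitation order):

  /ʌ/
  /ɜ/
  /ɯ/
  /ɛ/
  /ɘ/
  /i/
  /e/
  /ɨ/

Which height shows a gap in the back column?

height            front     central   back    
high              i         ɨ         ɯ       
high-mid          e         ɘ         —       
low-mid           ɛ         ɜ         ʌ       
Every height has a back member except high-mid, where /ɤ/ would be expected.

high-mid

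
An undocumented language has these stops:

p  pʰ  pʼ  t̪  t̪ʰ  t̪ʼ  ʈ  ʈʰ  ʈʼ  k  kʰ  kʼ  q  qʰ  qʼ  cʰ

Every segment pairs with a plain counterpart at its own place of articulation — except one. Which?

Bilabial: /p/ ~ /pʰ/ ~ /pʼ/
Dental: /t̪/ ~ /t̪ʰ/ ~ /t̪ʼ/
Retroflex: /ʈ/ ~ /ʈʰ/ ~ /ʈʼ/
Velar: /k/ ~ /kʰ/ ~ /kʼ/
Uvular: /q/ ~ /qʰ/ ~ /qʼ/
Palatal: only /cʰ/ (aspirated); no plain partner.
So /cʰ/ is the unpaired segment.

/cʰ/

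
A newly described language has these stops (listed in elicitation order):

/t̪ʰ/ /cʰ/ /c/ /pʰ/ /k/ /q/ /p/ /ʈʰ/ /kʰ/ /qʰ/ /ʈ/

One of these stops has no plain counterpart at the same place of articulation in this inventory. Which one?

Bilabial: /p/ ~ /pʰ/
Retroflex: /ʈ/ ~ /ʈʰ/
Palatal: /c/ ~ /cʰ/
Velar: /k/ ~ /kʰ/
Uvular: /q/ ~ /qʰ/
Dental: only /t̪ʰ/ (aspirated); no plain partner.
So /t̪ʰ/ is the unpaired segment.

/t̪ʰ/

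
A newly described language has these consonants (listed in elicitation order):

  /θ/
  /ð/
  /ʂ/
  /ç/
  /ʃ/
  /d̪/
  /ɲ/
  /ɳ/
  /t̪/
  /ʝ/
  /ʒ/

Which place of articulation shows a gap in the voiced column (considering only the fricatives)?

dental: voiceless /θ/, voiced /ð/.
postalveolar: voiceless /ʃ/, voiced /ʒ/.
retroflex: voiceless /ʂ/, voiced —.
palatal: voiceless /ç/, voiced /ʝ/.
Every place of articulation has a voiced member except retroflex, where /ʐ/ would be expected.

retroflex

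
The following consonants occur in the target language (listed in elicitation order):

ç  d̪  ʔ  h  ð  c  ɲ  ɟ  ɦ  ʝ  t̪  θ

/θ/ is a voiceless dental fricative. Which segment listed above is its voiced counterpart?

The voiced counterpart is a voiced dental fricative — in this inventory, /ð/.

/ð/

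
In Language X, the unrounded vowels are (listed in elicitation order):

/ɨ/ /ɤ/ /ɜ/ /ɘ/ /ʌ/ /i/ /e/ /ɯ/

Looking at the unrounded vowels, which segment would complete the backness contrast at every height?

/ɛ/

height            front     central   back    
high              i         ɨ         ɯ       
high-mid          e         ɘ         ɤ       
low-mid           —         ɜ         ʌ       
The low-mid row has no front member, so the gap is the low-mid front unrounded vowel /ɛ/.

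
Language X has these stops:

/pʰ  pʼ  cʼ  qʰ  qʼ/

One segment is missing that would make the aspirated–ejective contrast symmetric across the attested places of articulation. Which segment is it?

/cʰ/

bilabial: aspirated /pʰ/, ejective /pʼ/.
palatal: aspirated —, ejective /cʼ/.
uvular: aspirated /qʰ/, ejective /qʼ/.
The palatal row has no aspirated member, so the gap is the aspirated palatal stop /cʰ/.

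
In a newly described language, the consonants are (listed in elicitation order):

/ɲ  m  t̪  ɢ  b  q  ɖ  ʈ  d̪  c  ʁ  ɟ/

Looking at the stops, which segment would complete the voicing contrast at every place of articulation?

/p/

place of articulation  voiceless  voiced  
bilabial          —         b       
dental            t̪        d̪      
retroflex         ʈ         ɖ       
palatal           c         ɟ       
uvular            q         ɢ       
The bilabial row has no voiceless member, so the gap is the voiceless bilabial stop /p/.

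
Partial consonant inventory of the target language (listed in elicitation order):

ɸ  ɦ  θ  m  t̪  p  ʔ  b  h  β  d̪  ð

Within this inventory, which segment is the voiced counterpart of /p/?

/p/ is a voiceless bilabial stop.
The voiced counterpart is a voiced bilabial stop — in this inventory, /b/.

/b/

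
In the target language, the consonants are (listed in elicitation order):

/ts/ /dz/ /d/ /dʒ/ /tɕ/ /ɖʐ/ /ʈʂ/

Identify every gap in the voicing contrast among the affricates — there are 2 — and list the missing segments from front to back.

place of articulation  voiceless  voiced  
alveolar          ts        dz      
postalveolar      —         dʒ      
retroflex         ʈʂ        ɖʐ      
alveolo-palatal   tɕ        —       
Gaps, from front to back: postalveolar lacks voiceless (/tʃ/); alveolo-palatal lacks voiced (/dʑ/).

/tʃ/, /dʑ/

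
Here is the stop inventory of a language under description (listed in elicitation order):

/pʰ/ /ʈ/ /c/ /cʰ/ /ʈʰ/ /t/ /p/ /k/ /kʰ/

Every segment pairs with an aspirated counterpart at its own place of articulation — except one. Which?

Bilabial: /p/ ~ /pʰ/
Retroflex: /ʈ/ ~ /ʈʰ/
Palatal: /c/ ~ /cʰ/
Velar: /k/ ~ /kʰ/
Alveolar: only /t/ (plain); no aspirated partner.
So /t/ is the unpaired segment.

/t/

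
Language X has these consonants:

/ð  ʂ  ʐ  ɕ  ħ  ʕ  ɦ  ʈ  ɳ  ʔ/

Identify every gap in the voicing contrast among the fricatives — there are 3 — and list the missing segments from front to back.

/θ/, /ʑ/, /h/

dental: voiceless —, voiced /ð/.
retroflex: voiceless /ʂ/, voiced /ʐ/.
alveolo-palatal: voiceless /ɕ/, voiced —.
pharyngeal: voiceless /ħ/, voiced /ʕ/.
glottal: voiceless —, voiced /ɦ/.
Gaps, from front to back: dental lacks voiceless (/θ/); alveolo-palatal lacks voiced (/ʑ/); glottal lacks voiceless (/h/).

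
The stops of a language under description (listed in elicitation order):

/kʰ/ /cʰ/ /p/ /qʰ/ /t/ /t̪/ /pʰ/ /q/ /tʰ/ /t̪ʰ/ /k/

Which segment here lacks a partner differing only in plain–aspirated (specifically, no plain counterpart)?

Bilabial: /p/ ~ /pʰ/
Dental: /t̪/ ~ /t̪ʰ/
Alveolar: /t/ ~ /tʰ/
Velar: /k/ ~ /kʰ/
Uvular: /q/ ~ /qʰ/
Palatal: only /cʰ/ (aspirated); no plain partner.
So /cʰ/ is the unpaired segment.

/cʰ/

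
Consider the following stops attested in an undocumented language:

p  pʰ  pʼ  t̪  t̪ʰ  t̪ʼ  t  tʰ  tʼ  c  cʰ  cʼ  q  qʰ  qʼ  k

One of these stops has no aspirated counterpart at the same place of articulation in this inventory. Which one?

Bilabial: /p/ ~ /pʰ/ ~ /pʼ/
Dental: /t̪/ ~ /t̪ʰ/ ~ /t̪ʼ/
Alveolar: /t/ ~ /tʰ/ ~ /tʼ/
Palatal: /c/ ~ /cʰ/ ~ /cʼ/
Uvular: /q/ ~ /qʰ/ ~ /qʼ/
Velar: only /k/ (plain); no aspirated partner.
So /k/ is the unpaired segment.

/k/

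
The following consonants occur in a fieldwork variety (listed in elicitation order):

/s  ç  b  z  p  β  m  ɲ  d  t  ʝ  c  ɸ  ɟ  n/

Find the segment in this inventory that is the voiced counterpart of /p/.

/p/ is a voiceless bilabial stop.
The voiced counterpart is a voiced bilabial stop — in this inventory, /b/.

/b/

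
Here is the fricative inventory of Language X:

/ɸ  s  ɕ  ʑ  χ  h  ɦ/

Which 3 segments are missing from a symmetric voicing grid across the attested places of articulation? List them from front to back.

/β/, /z/, /ʁ/

Voiceless: /ɸ/ (bilabial), /s/ (alveolar), /ɕ/ (alveolo-palatal), /χ/ (uvular), /h/ (glottal).
Voiced: /ʑ/ (alveolo-palatal), /ɦ/ (glottal).
Gaps, from front to back: bilabial lacks voiced (/β/); alveolar lacks voiced (/z/); uvular lacks voiced (/ʁ/).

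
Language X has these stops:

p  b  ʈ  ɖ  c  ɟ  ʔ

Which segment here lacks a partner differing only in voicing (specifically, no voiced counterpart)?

/ʔ/

Bilabial: /p/ ~ /b/
Retroflex: /ʈ/ ~ /ɖ/
Palatal: /c/ ~ /ɟ/
Glottal: only /ʔ/ (voiceless); no voiced partner.
So /ʔ/ is the unpaired segment.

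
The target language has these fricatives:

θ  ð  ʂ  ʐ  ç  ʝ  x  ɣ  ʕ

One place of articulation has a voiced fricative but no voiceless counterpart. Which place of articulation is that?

pharyngeal

place of articulation  voiceless  voiced  
dental            θ         ð       
retroflex         ʂ         ʐ       
palatal           ç         ʝ       
velar             x         ɣ       
pharyngeal        —         ʕ       
Every place of articulation has a voiceless member except pharyngeal, where /ħ/ would be expected.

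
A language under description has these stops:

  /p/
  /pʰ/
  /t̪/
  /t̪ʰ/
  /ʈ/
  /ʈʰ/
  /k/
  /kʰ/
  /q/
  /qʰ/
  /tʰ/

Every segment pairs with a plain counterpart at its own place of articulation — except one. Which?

Bilabial: /p/ ~ /pʰ/
Dental: /t̪/ ~ /t̪ʰ/
Retroflex: /ʈ/ ~ /ʈʰ/
Velar: /k/ ~ /kʰ/
Uvular: /q/ ~ /qʰ/
Alveolar: only /tʰ/ (aspirated); no plain partner.
So /tʰ/ is the unpaired segment.

/tʰ/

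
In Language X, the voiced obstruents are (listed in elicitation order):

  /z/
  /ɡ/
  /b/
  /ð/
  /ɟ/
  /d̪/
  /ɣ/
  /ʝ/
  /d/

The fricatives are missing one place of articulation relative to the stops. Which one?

bilabial

bilabial: stop /b/, fricative —.
dental: stop /d̪/, fricative /ð/.
alveolar: stop /d/, fricative /z/.
palatal: stop /ɟ/, fricative /ʝ/.
velar: stop /ɡ/, fricative /ɣ/.
Every place of articulation has a fricative member except bilabial, where /β/ would be expected.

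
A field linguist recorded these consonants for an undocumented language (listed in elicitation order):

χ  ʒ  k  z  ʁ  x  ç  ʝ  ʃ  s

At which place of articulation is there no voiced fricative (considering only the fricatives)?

alveolar: voiceless /s/, voiced /z/.
postalveolar: voiceless /ʃ/, voiced /ʒ/.
palatal: voiceless /ç/, voiced /ʝ/.
velar: voiceless /x/, voiced —.
uvular: voiceless /χ/, voiced /ʁ/.
Every place of articulation has a voiced member except velar, where /ɣ/ would be expected.

velar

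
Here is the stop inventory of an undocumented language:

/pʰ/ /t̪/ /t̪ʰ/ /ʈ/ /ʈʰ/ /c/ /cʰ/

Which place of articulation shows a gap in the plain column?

bilabial

Plain: /t̪/ (dental), /ʈ/ (retroflex), /c/ (palatal).
Aspirated: /pʰ/ (bilabial), /t̪ʰ/ (dental), /ʈʰ/ (retroflex), /cʰ/ (palatal).
Every place of articulation has a plain member except bilabial, where /p/ would be expected.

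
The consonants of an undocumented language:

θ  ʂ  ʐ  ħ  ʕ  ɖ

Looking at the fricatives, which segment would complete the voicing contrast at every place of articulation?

place of articulation  voiceless  voiced  
dental            θ         —       
retroflex         ʂ         ʐ       
pharyngeal        ħ         ʕ       
The dental row has no voiced member, so the gap is the voiced dental fricative /ð/.

/ð/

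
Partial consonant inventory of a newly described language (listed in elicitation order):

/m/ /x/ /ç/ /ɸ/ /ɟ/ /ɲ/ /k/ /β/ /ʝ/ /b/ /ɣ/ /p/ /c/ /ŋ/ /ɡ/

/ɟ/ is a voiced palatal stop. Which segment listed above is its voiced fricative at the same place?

The voiced fricative at the same place is a voiced palatal fricative — in this inventory, /ʝ/.

/ʝ/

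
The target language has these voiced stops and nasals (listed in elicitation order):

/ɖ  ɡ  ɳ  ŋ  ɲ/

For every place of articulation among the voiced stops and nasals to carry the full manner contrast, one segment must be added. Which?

place of articulation  oral stop  nasal   
retroflex         ɖ         ɳ       
palatal           —         ɲ       
velar             ɡ         ŋ       
The palatal row has no oral stop member, so the gap is the palatal oral stop /ɟ/.

/ɟ/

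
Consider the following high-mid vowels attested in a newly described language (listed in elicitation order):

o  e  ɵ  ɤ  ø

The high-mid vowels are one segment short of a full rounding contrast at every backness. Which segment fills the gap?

backness          unrounded  rounded 
front             e         ø       
central           —         ɵ       
back              ɤ         o       
The central row has no unrounded member, so the gap is the central unrounded vowel /ɘ/.

/ɘ/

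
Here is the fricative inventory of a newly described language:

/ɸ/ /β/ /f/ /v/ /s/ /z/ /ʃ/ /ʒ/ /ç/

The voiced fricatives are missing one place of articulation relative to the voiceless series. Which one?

place of articulation  voiceless  voiced  
bilabial          ɸ         β       
labiodental       f         v       
alveolar          s         z       
postalveolar      ʃ         ʒ       
palatal           ç         —       
Every place of articulation has a voiced member except palatal, where /ʝ/ would be expected.

palatal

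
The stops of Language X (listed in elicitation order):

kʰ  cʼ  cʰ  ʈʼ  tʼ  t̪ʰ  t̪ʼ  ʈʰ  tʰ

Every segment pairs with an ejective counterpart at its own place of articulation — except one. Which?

Dental: /t̪ʰ/ ~ /t̪ʼ/
Alveolar: /tʰ/ ~ /tʼ/
Retroflex: /ʈʰ/ ~ /ʈʼ/
Palatal: /cʰ/ ~ /cʼ/
Velar: only /kʰ/ (aspirated); no ejective partner.
So /kʰ/ is the unpaired segment.

/kʰ/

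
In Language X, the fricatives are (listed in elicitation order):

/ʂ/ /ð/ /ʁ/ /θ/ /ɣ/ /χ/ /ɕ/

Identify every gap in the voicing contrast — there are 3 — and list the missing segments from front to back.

dental: voiceless /θ/, voiced /ð/.
retroflex: voiceless /ʂ/, voiced —.
alveolo-palatal: voiceless /ɕ/, voiced —.
velar: voiceless —, voiced /ɣ/.
uvular: voiceless /χ/, voiced /ʁ/.
Gaps, from front to back: retroflex lacks voiced (/ʐ/); alveolo-palatal lacks voiced (/ʑ/); velar lacks voiceless (/x/).

/ʐ/, /ʑ/, /x/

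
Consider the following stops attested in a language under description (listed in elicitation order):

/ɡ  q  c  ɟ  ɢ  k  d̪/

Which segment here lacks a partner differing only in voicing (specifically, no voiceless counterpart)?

/d̪/

Palatal: /c/ ~ /ɟ/
Velar: /k/ ~ /ɡ/
Uvular: /q/ ~ /ɢ/
Dental: only /d̪/ (voiced); no voiceless partner.
So /d̪/ is the unpaired segment.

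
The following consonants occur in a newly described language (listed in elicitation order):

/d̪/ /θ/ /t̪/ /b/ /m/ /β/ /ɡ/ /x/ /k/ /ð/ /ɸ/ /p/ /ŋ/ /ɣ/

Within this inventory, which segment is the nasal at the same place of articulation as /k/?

/k/ is a voiceless velar stop.
The nasal at the same place is a velar nasal — in this inventory, /ŋ/.

/ŋ/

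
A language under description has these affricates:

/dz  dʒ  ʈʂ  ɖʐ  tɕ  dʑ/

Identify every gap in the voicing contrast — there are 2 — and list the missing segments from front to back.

/ts/, /tʃ/

Voiceless: /ʈʂ/ (retroflex), /tɕ/ (alveolo-palatal).
Voiced: /dz/ (alveolar), /dʒ/ (postalveolar), /ɖʐ/ (retroflex), /dʑ/ (alveolo-palatal).
Gaps, from front to back: alveolar lacks voiceless (/ts/); postalveolar lacks voiceless (/tʃ/).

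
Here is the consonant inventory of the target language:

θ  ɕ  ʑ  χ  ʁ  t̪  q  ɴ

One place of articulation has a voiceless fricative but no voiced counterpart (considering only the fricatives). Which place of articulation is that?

dental

place of articulation  voiceless  voiced  
dental            θ         —       
alveolo-palatal   ɕ         ʑ       
uvular            χ         ʁ       
Every place of articulation has a voiced member except dental, where /ð/ would be expected.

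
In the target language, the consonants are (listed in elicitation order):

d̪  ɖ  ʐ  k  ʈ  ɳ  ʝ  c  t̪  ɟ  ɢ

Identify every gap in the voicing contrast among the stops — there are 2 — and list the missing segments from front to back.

/ɡ/, /q/

place of articulation  voiceless  voiced  
dental            t̪        d̪      
retroflex         ʈ         ɖ       
palatal           c         ɟ       
velar             k         —       
uvular            —         ɢ       
Gaps, from front to back: velar lacks voiced (/ɡ/); uvular lacks voiceless (/q/).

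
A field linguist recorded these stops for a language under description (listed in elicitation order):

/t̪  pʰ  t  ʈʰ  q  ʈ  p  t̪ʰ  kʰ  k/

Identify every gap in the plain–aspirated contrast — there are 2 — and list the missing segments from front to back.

place of articulation  plain     aspirated
bilabial          p         pʰ      
dental            t̪        t̪ʰ     
alveolar          t         —       
retroflex         ʈ         ʈʰ      
velar             k         kʰ      
uvular            q         —       
Gaps, from front to back: alveolar lacks aspirated (/tʰ/); uvular lacks aspirated (/qʰ/).

/tʰ/, /qʰ/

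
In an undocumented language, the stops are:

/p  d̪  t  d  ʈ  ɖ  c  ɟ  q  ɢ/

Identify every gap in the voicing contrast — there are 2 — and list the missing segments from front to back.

place of articulation  voiceless  voiced  
bilabial          p         —       
dental            —         d̪      
alveolar          t         d       
retroflex         ʈ         ɖ       
palatal           c         ɟ       
uvular            q         ɢ       
Gaps, from front to back: bilabial lacks voiced (/b/); dental lacks voiceless (/t̪/).

/b/, /t̪/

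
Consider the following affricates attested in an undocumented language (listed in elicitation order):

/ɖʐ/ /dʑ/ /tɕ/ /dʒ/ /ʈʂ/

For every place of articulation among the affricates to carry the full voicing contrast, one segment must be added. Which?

postalveolar: voiceless —, voiced /dʒ/.
retroflex: voiceless /ʈʂ/, voiced /ɖʐ/.
alveolo-palatal: voiceless /tɕ/, voiced /dʑ/.
The postalveolar row has no voiceless member, so the gap is the voiceless postalveolar affricate /tʃ/.

/tʃ/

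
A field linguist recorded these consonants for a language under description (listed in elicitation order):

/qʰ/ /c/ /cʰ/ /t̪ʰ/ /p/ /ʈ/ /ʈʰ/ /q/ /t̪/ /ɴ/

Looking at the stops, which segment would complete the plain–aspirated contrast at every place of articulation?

Plain: /p/ (bilabial), /t̪/ (dental), /ʈ/ (retroflex), /c/ (palatal), /q/ (uvular).
Aspirated: /t̪ʰ/ (dental), /ʈʰ/ (retroflex), /cʰ/ (palatal), /qʰ/ (uvular).
The bilabial row has no aspirated member, so the gap is the aspirated bilabial stop /pʰ/.

/pʰ/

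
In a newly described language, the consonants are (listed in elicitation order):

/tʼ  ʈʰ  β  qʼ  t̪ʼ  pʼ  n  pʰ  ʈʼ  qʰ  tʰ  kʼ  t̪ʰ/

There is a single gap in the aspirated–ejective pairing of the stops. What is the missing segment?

/kʰ/

bilabial: aspirated /pʰ/, ejective /pʼ/.
dental: aspirated /t̪ʰ/, ejective /t̪ʼ/.
alveolar: aspirated /tʰ/, ejective /tʼ/.
retroflex: aspirated /ʈʰ/, ejective /ʈʼ/.
velar: aspirated —, ejective /kʼ/.
uvular: aspirated /qʰ/, ejective /qʼ/.
The velar row has no aspirated member, so the gap is the aspirated velar stop /kʰ/.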